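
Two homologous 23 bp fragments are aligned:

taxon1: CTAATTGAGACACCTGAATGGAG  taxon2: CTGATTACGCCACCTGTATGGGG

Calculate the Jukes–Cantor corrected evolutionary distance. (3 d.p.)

0.321

The sequences differ at 6 of 23 sites (3, 7, 8, 10, 17, 22), so p = 6/23 ≈ 0.26087.
d = −(3/4) ln(1 − 4p/3) = −0.75 ln(1 − 0.347827) = −0.75 ln(0.652173)
  = −0.75 × (-0.427445) = 0.320584 substitutions/site.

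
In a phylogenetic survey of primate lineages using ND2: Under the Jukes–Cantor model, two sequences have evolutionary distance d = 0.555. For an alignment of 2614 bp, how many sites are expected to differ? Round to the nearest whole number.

Invert JC69: p = (3/4)(1 − e^(−4d/3)) = 0.75 × (1 − e^(-0.74)) = 0.75 × (1 − 0.477114) = 0.392165.
Expected differing sites = pL ≈ 0.392165 × 2614 = 1025.11931 ≈ 1025.

1025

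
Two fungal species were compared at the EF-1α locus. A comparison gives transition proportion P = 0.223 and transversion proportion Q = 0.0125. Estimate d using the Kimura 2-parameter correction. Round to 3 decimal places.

0.313

Under the Kimura two-parameter model, d = −½ ln(1 − 2P − Q) − ¼ ln(1 − 2Q).
1 − 2P − Q = 0.5415, giving −½ ln(0.5415) = 0.306706.
1 − 2Q = 0.975, giving −¼ ln(0.975) = 0.006329.
d = 0.306706 + 0.006329 = 0.313035.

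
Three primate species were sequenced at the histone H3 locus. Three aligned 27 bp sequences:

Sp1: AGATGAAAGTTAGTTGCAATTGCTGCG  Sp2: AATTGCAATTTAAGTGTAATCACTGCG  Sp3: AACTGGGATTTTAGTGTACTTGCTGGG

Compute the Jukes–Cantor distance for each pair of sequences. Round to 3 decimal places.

Sp1–Sp2: 9/27 sites differ → p ≈ 0.333333, d = −0.75 ln(1 − 0.444444) = 0.440839 ≈ 0.441.
Sp1–Sp3: 11/27 sites differ → p ≈ 0.407407, d = −0.75 ln(1 − 0.543209) = 0.587647 ≈ 0.588.
Sp2–Sp3: 8/27 sites differ → p ≈ 0.296296, d = −0.75 ln(1 − 0.395061) = 0.376971 ≈ 0.377.

d(Sp1,Sp2) = 0.441, d(Sp1,Sp3) = 0.588, d(Sp2,Sp3) = 0.377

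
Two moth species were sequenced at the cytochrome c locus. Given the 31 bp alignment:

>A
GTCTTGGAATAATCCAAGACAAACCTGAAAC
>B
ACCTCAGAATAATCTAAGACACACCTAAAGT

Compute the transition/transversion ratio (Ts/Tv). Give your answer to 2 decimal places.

8.00

Transitions are A↔G and C↔T; transversions are all other mismatches.
Transitions: 8. Transversions: 1.
R = 8/1 = 8.00.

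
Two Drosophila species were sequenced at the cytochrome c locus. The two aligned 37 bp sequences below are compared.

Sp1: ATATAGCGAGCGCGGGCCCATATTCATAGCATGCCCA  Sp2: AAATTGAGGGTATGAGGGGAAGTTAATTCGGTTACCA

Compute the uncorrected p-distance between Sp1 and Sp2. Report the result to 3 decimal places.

0.541

The sequences differ at 20 of 37 positions.
p = 20/37 = 0.540540… ≈ 0.541 (to 3 d.p.).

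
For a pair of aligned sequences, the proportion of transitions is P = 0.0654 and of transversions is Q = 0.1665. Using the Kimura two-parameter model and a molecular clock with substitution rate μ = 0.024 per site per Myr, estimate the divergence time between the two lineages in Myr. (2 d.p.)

Under the Kimura two-parameter model, d = −½ ln(1 − 2P − Q) − ¼ ln(1 − 2Q).
1 − 2P − Q = 0.7027, giving −½ ln(0.7027) = 0.176413.
1 − 2Q = 0.667, giving −¼ ln(0.667) = 0.101241.
d = 0.176413 + 0.101241 = 0.277654.
Under a molecular clock d = 2μt, so t = d/(2μ) = 0.277654 / (2 × 0.024) = 5.78 Myr.

5.78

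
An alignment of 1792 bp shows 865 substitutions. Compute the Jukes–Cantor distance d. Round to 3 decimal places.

p = 865/1792 ≈ 0.482701.
d = −(3/4) ln(1 − 4p/3) = −0.75 ln(1 − 0.643601) = −0.75 ln(0.356399)
  = −0.75 × (-1.031704) = 0.773778 substitutions/site.

0.774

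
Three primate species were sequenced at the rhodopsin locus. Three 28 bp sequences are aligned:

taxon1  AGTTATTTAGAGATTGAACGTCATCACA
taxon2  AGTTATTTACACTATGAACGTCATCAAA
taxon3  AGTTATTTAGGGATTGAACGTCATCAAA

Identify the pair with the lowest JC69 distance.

taxon1 and taxon3

taxon1–taxon2: 5/28 differ, p = 0.179, d = 0.204.
taxon1–taxon3: 2/28 differ, p = 0.071, d = 0.075.
taxon2–taxon3: 5/28 differ, p = 0.179, d = 0.204.
The smallest distance is between taxon1 and taxon3.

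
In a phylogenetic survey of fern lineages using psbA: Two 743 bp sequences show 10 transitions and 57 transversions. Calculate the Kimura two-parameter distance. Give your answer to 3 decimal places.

0.096

P = 10/743 ≈ 0.013459 and Q = 57/743 ≈ 0.076716.
Under the Kimura two-parameter model, d = −½ ln(1 − 2P − Q) − ¼ ln(1 − 2Q).
1 − 2P − Q = 0.896366, giving −½ ln(0.896366) = 0.054703.
1 − 2Q = 0.846568, giving −¼ ln(0.846568) = 0.041641.
d = 0.054703 + 0.041641 = 0.096344.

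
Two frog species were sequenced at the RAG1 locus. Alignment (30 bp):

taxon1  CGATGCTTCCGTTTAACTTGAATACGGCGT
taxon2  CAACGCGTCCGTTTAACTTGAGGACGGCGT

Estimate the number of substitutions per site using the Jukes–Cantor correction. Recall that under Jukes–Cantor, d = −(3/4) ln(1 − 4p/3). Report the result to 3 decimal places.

The sequences differ at 5 of 30 sites (2, 4, 7, 22, 23), so p = 5/30 ≈ 0.166667.
d = −(3/4) ln(1 − 4p/3) = −0.75 ln(1 − 0.222223) = −0.75 ln(0.777777)
  = −0.75 × (-0.251315) = 0.188486 substitutions/site.

0.188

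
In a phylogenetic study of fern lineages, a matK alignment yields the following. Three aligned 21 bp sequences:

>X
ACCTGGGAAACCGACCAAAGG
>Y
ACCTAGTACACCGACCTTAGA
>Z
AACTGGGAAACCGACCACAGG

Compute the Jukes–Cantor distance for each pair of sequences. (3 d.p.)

d(X,Y) = 0.360, d(X,Z) = 0.102, d(Y,Z) = 0.441

X–Y: 6/21 sites differ → p ≈ 0.285714, d = −0.75 ln(1 − 0.380952) = 0.359679 ≈ 0.360.
X–Z: 2/21 sites differ → p ≈ 0.095238, d = −0.75 ln(1 − 0.126984) = 0.101851 ≈ 0.102.
Y–Z: 7/21 sites differ → p ≈ 0.333333, d = −0.75 ln(1 − 0.444444) = 0.440839 ≈ 0.441.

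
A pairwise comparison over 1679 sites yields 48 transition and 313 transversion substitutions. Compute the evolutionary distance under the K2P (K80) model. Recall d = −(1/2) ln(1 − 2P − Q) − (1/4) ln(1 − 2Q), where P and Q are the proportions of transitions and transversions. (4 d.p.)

P = 48/1679 ≈ 0.028588 and Q = 313/1679 ≈ 0.18642.
Under the Kimura two-parameter model, d = −½ ln(1 − 2P − Q) − ¼ ln(1 − 2Q).
1 − 2P − Q = 0.756404, giving −½ ln(0.756404) = 0.139590.
1 − 2Q = 0.62716, giving −¼ ln(0.62716) = 0.116638.
d = 0.139590 + 0.116638 = 0.256228.

0.2562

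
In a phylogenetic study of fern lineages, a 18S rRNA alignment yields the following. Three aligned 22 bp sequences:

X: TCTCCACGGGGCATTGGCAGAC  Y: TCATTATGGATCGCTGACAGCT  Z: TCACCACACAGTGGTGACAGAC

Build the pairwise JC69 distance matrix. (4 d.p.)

d(X,Y) = 0.8240, d(X,Z) = 0.4975, d(Y,Z) = 0.6987

X–Y: 11/22 sites differ → p = 0.5, d = −0.75 ln(1 − 0.666667) = 0.823960 ≈ 0.8240.
X–Z: 8/22 sites differ → p ≈ 0.363636, d = −0.75 ln(1 − 0.484848) = 0.497470 ≈ 0.4975.
Y–Z: 10/22 sites differ → p ≈ 0.454545, d = −0.75 ln(1 − 0.60606) = 0.698667 ≈ 0.6987.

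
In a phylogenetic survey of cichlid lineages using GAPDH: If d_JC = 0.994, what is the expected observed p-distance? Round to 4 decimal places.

0.5507

p = (3/4)(1 − e^(−4d/3)) = 0.75 × (1 − e^(-1.325333)) = 0.75 × (1 − 0.265714) = 0.550715.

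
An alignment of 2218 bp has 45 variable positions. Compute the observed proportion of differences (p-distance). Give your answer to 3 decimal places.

0.020

p = 45/2218 = 0.020288… ≈ 0.020 (to 3 d.p.).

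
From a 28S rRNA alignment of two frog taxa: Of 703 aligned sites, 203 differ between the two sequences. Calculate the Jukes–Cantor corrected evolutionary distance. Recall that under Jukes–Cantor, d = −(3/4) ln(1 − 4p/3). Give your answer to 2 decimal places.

0.36

p = 203/703 ≈ 0.288762.
d = −(3/4) ln(1 − 4p/3) = −0.75 ln(1 − 0.385016) = −0.75 ln(0.614984)
  = −0.75 × (-0.486159) = 0.364619 substitutions/site.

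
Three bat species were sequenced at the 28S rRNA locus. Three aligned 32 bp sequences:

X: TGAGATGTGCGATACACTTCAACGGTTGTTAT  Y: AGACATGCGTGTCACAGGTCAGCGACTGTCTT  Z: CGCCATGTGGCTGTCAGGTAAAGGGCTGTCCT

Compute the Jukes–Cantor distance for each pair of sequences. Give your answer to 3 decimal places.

X–Y: 13/32 sites differ → p = 0.40625, d = −0.75 ln(1 − 0.541667) = 0.585119 ≈ 0.585.
X–Z: 15/32 sites differ → p = 0.46875, d = −0.75 ln(1 − 0.625) = 0.735622 ≈ 0.736.
Y–Z: 12/32 sites differ → p = 0.375, d = −0.75 ln(1 − 0.5) = 0.519860 ≈ 0.520.

d(X,Y) = 0.585, d(X,Z) = 0.736, d(Y,Z) = 0.520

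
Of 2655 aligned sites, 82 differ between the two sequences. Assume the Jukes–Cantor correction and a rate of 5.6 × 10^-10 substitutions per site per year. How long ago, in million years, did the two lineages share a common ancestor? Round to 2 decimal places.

p = 82/2655 ≈ 0.030885.
d = −(3/4) ln(1 − 4p/3) = −0.75 ln(1 − 0.04118) = −0.75 ln(0.95882)
  = −0.75 × (-0.042052) = 0.031539 substitutions/site.
Under a molecular clock d = 2μt, so t = d/(2μ) = 0.031539 / (2 × 5.6 × 10^-10) = 28.16 million years.

28.16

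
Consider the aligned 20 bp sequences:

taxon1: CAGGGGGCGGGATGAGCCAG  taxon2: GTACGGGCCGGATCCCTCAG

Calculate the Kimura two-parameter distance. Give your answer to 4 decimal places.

Of 20 sites, 2 differences are transitions and 7 are transversions, so P = 2/20 = 0.1 and Q = 7/20 = 0.35.
Under the Kimura two-parameter model, d = −½ ln(1 − 2P − Q) − ¼ ln(1 − 2Q).
1 − 2P − Q = 0.45, giving −½ ln(0.45) = 0.399254.
1 − 2Q = 0.3, giving −¼ ln(0.3) = 0.300993.
d = 0.399254 + 0.300993 = 0.700247.

0.7002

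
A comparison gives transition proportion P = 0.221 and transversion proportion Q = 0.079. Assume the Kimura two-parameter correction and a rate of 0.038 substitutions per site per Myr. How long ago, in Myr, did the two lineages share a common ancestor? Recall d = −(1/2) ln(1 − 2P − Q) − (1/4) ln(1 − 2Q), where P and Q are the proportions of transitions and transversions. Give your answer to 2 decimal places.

5.41

Under the Kimura two-parameter model, d = −½ ln(1 − 2P − Q) − ¼ ln(1 − 2Q).
1 − 2P − Q = 0.479, giving −½ ln(0.479) = 0.368027.
1 − 2Q = 0.842, giving −¼ ln(0.842) = 0.042994.
d = 0.368027 + 0.042994 = 0.411021.
Under a molecular clock d = 2μt, so t = d/(2μ) = 0.411021 / (2 × 0.038) = 5.41 Myr.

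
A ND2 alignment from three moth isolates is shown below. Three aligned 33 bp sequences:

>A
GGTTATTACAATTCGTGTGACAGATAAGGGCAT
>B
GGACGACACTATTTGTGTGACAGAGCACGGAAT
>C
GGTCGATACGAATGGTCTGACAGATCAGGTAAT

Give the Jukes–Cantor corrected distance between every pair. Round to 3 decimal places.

A–B: 11/33 sites differ → p ≈ 0.333333, d = −0.75 ln(1 − 0.444444) = 0.440839 ≈ 0.441.
A–C: 10/33 sites differ → p ≈ 0.30303, d = −0.75 ln(1 − 0.40404) = 0.388186 ≈ 0.388.
B–C: 9/33 sites differ → p ≈ 0.272727, d = −0.75 ln(1 − 0.363636) = 0.338988 ≈ 0.339.

d(A,B) = 0.441, d(A,C) = 0.388, d(B,C) = 0.339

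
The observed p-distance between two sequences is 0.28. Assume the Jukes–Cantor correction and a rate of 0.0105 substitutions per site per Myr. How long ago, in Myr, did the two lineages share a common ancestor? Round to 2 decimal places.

16.69

d = −(3/4) ln(1 − 4p/3) = −0.75 ln(1 − 0.373333) = −0.75 ln(0.626667)
  = −0.75 × (-0.467340) = 0.350505 substitutions/site.
Under a molecular clock d = 2μt, so t = d/(2μ) = 0.350505 / (2 × 0.0105) = 16.69 Myr.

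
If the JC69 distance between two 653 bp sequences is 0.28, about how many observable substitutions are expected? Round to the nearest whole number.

153

Invert JC69: p = (3/4)(1 − e^(−4d/3)) = 0.75 × (1 − e^(-0.373333)) = 0.75 × (1 − 0.688436) = 0.233673.
Expected differing sites = pL ≈ 0.233673 × 653 = 152.588469 ≈ 153.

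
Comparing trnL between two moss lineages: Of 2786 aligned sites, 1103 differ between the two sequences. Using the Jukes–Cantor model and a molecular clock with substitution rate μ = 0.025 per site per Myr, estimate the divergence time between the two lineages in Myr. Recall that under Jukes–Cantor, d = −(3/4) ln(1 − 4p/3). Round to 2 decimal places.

p = 1103/2786 ≈ 0.395908.
d = −(3/4) ln(1 − 4p/3) = −0.75 ln(1 − 0.527877) = −0.75 ln(0.472123)
  = −0.75 × (-0.750516) = 0.562887 substitutions/site.
Under a molecular clock d = 2μt, so t = d/(2μ) = 0.562887 / (2 × 0.025) = 11.26 Myr.

11.26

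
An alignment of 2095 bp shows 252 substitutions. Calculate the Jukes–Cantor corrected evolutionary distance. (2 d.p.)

0.13

p = 252/2095 ≈ 0.120286.
d = −(3/4) ln(1 − 4p/3) = −0.75 ln(1 − 0.160381) = −0.75 ln(0.839619)
  = −0.75 × (-0.174807) = 0.131105 substitutions/site.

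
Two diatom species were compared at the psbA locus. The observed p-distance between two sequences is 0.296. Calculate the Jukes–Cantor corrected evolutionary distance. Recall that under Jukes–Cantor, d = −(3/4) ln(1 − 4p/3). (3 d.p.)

0.376

d = −(3/4) ln(1 − 4p/3) = −0.75 ln(1 − 0.394667) = −0.75 ln(0.605333)
  = −0.75 × (-0.501977) = 0.376483 substitutions/site.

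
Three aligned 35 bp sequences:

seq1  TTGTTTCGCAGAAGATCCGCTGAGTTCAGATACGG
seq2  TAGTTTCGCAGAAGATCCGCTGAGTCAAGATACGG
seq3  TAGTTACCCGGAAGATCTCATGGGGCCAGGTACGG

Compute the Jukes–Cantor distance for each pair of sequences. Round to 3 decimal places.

d(seq1,seq2) = 0.091, d(seq1,seq3) = 0.407, d(seq2,seq3) = 0.360

seq1–seq2: 3/35 sites differ → p ≈ 0.085714, d = −0.75 ln(1 − 0.114285) = 0.091020 ≈ 0.091.
seq1–seq3: 11/35 sites differ → p ≈ 0.314286, d = −0.75 ln(1 − 0.419048) = 0.407315 ≈ 0.407.
seq2–seq3: 10/35 sites differ → p ≈ 0.285714, d = −0.75 ln(1 − 0.380952) = 0.359679 ≈ 0.360.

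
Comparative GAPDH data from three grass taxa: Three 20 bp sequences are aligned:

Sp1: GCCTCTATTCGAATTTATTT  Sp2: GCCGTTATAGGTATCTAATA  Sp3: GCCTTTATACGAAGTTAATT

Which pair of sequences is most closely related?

Sp1–Sp2: 8/20 differ, p = 0.400, d = 0.572.
Sp1–Sp3: 4/20 differ, p = 0.200, d = 0.233.
Sp2–Sp3: 6/20 differ, p = 0.300, d = 0.383.
The smallest distance is between Sp1 and Sp3.

Sp1 and Sp3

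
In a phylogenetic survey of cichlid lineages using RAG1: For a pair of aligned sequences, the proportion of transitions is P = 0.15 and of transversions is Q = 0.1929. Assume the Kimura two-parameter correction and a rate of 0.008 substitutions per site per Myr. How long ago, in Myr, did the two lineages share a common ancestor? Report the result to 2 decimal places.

Under the Kimura two-parameter model, d = −½ ln(1 − 2P − Q) − ¼ ln(1 − 2Q).
1 − 2P − Q = 0.5071, giving −½ ln(0.5071) = 0.339524.
1 − 2Q = 0.6142, giving −¼ ln(0.6142) = 0.121859.
d = 0.339524 + 0.121859 = 0.461383.
Under a molecular clock d = 2μt, so t = d/(2μ) = 0.461383 / (2 × 0.008) = 28.84 Myr.

28.84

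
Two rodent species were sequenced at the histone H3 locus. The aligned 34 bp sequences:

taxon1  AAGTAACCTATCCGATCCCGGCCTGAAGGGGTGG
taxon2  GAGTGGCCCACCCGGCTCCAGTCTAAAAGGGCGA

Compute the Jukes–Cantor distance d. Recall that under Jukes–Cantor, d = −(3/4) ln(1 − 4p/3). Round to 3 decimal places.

The sequences differ at 14 of 34 sites, so p = 14/34 ≈ 0.411765.
d = −(3/4) ln(1 − 4p/3) = −0.75 ln(1 − 0.54902) = −0.75 ln(0.45098)
  = −0.75 × (-0.796332) = 0.597249 substitutions/site.

0.597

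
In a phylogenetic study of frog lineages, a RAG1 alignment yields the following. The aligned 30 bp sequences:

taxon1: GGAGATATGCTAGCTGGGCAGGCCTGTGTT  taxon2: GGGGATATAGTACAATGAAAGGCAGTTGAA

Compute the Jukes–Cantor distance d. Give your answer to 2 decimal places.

0.73

The sequences differ at 14 of 30 sites, so p = 14/30 ≈ 0.466667.
d = −(3/4) ln(1 − 4p/3) = −0.75 ln(1 − 0.622223) = −0.75 ln(0.377777)
  = −0.75 × (-0.973451) = 0.730088 substitutions/site.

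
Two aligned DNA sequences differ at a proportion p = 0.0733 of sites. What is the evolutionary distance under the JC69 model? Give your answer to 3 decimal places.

d = −(3/4) ln(1 − 4p/3) = −0.75 ln(1 − 0.097733) = −0.75 ln(0.902267)
  = −0.75 × (-0.102845) = 0.077134 substitutions/site.

0.077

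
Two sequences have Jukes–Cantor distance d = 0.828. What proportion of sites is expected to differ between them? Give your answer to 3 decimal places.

p = (3/4)(1 − e^(−4d/3)) = 0.75 × (1 − e^(-1.104)) = 0.75 × (1 − 0.331542) = 0.501344.

0.501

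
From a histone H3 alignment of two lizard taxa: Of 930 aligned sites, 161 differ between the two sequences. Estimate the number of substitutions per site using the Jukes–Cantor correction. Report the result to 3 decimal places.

p = 161/930 ≈ 0.173118.
d = −(3/4) ln(1 − 4p/3) = −0.75 ln(1 − 0.230824) = −0.75 ln(0.769176)
  = −0.75 × (-0.262435) = 0.196826 substitutions/site.

0.197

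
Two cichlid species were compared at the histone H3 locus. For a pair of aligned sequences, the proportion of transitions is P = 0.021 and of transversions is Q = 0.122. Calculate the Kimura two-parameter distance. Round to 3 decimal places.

0.159

Under the Kimura two-parameter model, d = −½ ln(1 − 2P − Q) − ¼ ln(1 − 2Q).
1 − 2P − Q = 0.836, giving −½ ln(0.836) = 0.089563.
1 − 2Q = 0.756, giving −¼ ln(0.756) = 0.069928.
d = 0.089563 + 0.069928 = 0.159491.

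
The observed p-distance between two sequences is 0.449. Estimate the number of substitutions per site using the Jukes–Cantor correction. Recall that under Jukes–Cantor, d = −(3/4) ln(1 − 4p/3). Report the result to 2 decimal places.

d = −(3/4) ln(1 − 4p/3) = −0.75 ln(1 − 0.598667) = −0.75 ln(0.401333)
  = −0.75 × (-0.912964) = 0.684723 substitutions/site.

0.68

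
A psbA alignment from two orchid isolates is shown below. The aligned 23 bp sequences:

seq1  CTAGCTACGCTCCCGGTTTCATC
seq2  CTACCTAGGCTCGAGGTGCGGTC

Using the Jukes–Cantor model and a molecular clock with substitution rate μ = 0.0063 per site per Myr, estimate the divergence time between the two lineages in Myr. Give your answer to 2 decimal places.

The sequences differ at 8 of 23 sites (4, 8, 13, 14, 18, 19, 20, 21), so p = 8/23 ≈ 0.347826.
d = −(3/4) ln(1 − 4p/3) = −0.75 ln(1 − 0.463768) = −0.75 ln(0.536232)
  = −0.75 × (-0.623188) = 0.467391 substitutions/site.
Under a molecular clock d = 2μt, so t = d/(2μ) = 0.467391 / (2 × 0.0063) = 37.09 Myr.

37.09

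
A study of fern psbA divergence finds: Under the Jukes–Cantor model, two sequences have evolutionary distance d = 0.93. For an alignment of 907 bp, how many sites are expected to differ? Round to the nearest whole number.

483

Invert JC69: p = (3/4)(1 − e^(−4d/3)) = 0.75 × (1 − e^(-1.24)) = 0.75 × (1 − 0.289384) = 0.532962.
Expected differing sites = pL ≈ 0.532962 × 907 = 483.396534 ≈ 483.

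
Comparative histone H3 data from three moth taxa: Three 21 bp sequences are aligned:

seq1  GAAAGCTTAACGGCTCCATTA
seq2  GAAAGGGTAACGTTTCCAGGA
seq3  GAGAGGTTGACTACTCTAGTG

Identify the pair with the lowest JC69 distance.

seq1 and seq2

seq1–seq2: 6/21 differ, p = 0.286, d = 0.360.
seq1–seq3: 8/21 differ, p = 0.381, d = 0.532.
seq2–seq3: 9/21 differ, p = 0.429, d = 0.635.
The smallest distance is between seq1 and seq2.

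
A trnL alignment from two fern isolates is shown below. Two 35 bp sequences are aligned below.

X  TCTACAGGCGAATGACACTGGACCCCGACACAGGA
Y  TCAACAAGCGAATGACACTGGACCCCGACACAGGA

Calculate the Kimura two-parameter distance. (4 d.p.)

Of 35 sites, 1 differences are transitions and 1 are transversions, so P = 1/35 ≈ 0.028571 and Q = 1/35 ≈ 0.028571.
Under the Kimura two-parameter model, d = −½ ln(1 − 2P − Q) − ¼ ln(1 − 2Q).
1 − 2P − Q = 0.914287, giving −½ ln(0.914287) = 0.044805.
1 − 2Q = 0.942858, giving −¼ ln(0.942858) = 0.014710.
d = 0.044805 + 0.014710 = 0.059515.

0.0595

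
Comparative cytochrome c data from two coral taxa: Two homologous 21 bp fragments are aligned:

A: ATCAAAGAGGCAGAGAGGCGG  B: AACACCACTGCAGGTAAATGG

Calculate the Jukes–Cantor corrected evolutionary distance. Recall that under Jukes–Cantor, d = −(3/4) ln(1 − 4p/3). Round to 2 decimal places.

0.90

The sequences differ at 11 of 21 sites, so p = 11/21 ≈ 0.52381.
d = −(3/4) ln(1 − 4p/3) = −0.75 ln(1 − 0.698413) = −0.75 ln(0.301587)
  = −0.75 × (-1.198697) = 0.899023 substitutions/site.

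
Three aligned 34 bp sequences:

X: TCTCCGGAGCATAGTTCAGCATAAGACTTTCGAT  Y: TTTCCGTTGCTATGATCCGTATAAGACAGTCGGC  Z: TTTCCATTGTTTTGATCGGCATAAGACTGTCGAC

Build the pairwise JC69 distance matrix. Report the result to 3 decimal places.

X–Y: 13/34 sites differ → p ≈ 0.382353, d = −0.75 ln(1 − 0.509804) = 0.534712 ≈ 0.535.
X–Z: 11/34 sites differ → p ≈ 0.323529, d = −0.75 ln(1 − 0.431372) = 0.423397 ≈ 0.423.
Y–Z: 7/34 sites differ → p ≈ 0.205882, d = −0.75 ln(1 − 0.274509) = 0.240680 ≈ 0.241.

d(X,Y) = 0.535, d(X,Z) = 0.423, d(Y,Z) = 0.241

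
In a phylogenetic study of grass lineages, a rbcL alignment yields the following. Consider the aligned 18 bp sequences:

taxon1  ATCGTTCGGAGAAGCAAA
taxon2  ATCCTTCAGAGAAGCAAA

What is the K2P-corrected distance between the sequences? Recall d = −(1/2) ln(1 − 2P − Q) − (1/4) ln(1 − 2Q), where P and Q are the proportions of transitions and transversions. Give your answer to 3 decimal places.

0.121

Of 18 sites, 1 differences are transitions and 1 are transversions, so P = 1/18 ≈ 0.055556 and Q = 1/18 ≈ 0.055556.
Under the Kimura two-parameter model, d = −½ ln(1 − 2P − Q) − ¼ ln(1 − 2Q).
1 − 2P − Q = 0.833332, giving −½ ln(0.833332) = 0.091162.
1 − 2Q = 0.888888, giving −¼ ln(0.888888) = 0.029446.
d = 0.091162 + 0.029446 = 0.120608.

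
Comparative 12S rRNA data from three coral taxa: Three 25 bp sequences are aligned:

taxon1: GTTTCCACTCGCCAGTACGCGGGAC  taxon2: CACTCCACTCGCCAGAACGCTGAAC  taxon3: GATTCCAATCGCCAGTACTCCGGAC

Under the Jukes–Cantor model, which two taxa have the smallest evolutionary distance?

taxon1 and taxon3

taxon1–taxon2: 6/25 differ, p = 0.240, d = 0.289.
taxon1–taxon3: 4/25 differ, p = 0.160, d = 0.180.
taxon2–taxon3: 7/25 differ, p = 0.280, d = 0.351.
The smallest distance is between taxon1 and taxon3.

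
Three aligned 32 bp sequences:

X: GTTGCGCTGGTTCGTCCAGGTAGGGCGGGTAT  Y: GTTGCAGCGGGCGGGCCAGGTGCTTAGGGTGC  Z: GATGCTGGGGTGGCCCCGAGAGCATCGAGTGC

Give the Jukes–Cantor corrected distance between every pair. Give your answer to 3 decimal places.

d(X,Y) = 0.657, d(X,Z) = 1.040, d(Y,Z) = 0.585

X–Y: 14/32 sites differ → p = 0.4375, d = −0.75 ln(1 − 0.583333) = 0.656601 ≈ 0.657.
X–Z: 18/32 sites differ → p = 0.5625, d = −0.75 ln(1 − 0.75) = 1.039721 ≈ 1.040.
Y–Z: 13/32 sites differ → p = 0.40625, d = −0.75 ln(1 − 0.541667) = 0.585119 ≈ 0.585.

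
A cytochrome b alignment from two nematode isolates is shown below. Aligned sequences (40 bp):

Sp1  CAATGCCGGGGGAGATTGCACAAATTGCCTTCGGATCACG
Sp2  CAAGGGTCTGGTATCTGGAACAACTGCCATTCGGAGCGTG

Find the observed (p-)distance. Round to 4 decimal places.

The sequences differ at 17 of 40 positions.
p = 17/40 = 0.4250.

0.4250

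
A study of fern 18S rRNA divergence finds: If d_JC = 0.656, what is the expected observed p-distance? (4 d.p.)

p = (3/4)(1 − e^(−4d/3)) = 0.75 × (1 − e^(-0.874667)) = 0.75 × (1 − 0.417001) = 0.437249.

0.4372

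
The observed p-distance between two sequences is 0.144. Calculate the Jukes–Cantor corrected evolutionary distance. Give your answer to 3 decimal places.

d = −(3/4) ln(1 − 4p/3) = −0.75 ln(1 − 0.192) = −0.75 ln(0.808)
  = −0.75 × (-0.213193) = 0.159895 substitutions/site.

0.160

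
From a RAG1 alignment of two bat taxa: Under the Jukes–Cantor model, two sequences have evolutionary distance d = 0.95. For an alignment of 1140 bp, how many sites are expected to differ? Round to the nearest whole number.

614

Invert JC69: p = (3/4)(1 − e^(−4d/3)) = 0.75 × (1 − e^(-1.266667)) = 0.75 × (1 − 0.281769) = 0.538673.
Expected differing sites = pL ≈ 0.538673 × 1140 = 614.08722 ≈ 614.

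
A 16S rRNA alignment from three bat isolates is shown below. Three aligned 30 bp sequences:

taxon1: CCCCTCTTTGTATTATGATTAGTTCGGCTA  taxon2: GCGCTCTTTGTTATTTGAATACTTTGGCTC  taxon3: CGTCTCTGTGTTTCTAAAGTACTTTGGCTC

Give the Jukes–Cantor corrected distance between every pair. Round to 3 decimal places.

d(taxon1,taxon2) = 0.383, d(taxon1,taxon3) = 0.572, d(taxon2,taxon3) = 0.383

taxon1–taxon2: 9/30 sites differ → p = 0.3, d = −0.75 ln(1 − 0.4) = 0.383119 ≈ 0.383.
taxon1–taxon3: 12/30 sites differ → p = 0.4, d = −0.75 ln(1 − 0.533333) = 0.571605 ≈ 0.572.
taxon2–taxon3: 9/30 sites differ → p = 0.3, d = −0.75 ln(1 − 0.4) = 0.383119 ≈ 0.383.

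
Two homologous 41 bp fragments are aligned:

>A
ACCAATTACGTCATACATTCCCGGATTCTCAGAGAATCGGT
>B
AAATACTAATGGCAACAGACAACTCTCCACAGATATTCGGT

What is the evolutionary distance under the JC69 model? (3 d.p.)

The sequences differ at 21 of 41 sites, so p = 21/41 ≈ 0.512195.
d = −(3/4) ln(1 − 4p/3) = −0.75 ln(1 − 0.682927) = −0.75 ln(0.317073)
  = −0.75 × (-1.148623) = 0.861467 substitutions/site.

0.861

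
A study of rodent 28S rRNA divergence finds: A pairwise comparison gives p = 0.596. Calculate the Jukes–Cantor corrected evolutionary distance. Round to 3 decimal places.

1.187

d = −(3/4) ln(1 − 4p/3) = −0.75 ln(1 − 0.794667) = −0.75 ln(0.205333)
  = −0.75 × (-1.583122) = 1.187342 substitutions/site.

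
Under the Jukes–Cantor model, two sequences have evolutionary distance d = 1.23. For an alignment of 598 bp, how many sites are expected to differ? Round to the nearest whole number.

361

Invert JC69: p = (3/4)(1 − e^(−4d/3)) = 0.75 × (1 − e^(-1.64)) = 0.75 × (1 − 0.193980) = 0.604515.
Expected differing sites = pL ≈ 0.604515 × 598 = 361.49997 ≈ 361.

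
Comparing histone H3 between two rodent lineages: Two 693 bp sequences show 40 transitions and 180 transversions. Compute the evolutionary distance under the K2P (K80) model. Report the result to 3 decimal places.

0.418

P = 40/693 ≈ 0.05772 and Q = 180/693 ≈ 0.25974.
Under the Kimura two-parameter model, d = −½ ln(1 − 2P − Q) − ¼ ln(1 − 2Q).
1 − 2P − Q = 0.62482, giving −½ ln(0.62482) = 0.235146.
1 − 2Q = 0.48052, giving −¼ ln(0.48052) = 0.183222.
d = 0.235146 + 0.183222 = 0.418368.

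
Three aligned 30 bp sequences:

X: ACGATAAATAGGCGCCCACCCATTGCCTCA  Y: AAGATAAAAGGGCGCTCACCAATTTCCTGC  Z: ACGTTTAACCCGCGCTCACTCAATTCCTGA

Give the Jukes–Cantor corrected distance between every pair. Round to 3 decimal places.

X–Y: 8/30 sites differ → p ≈ 0.266667, d = −0.75 ln(1 − 0.355556) = 0.329526 ≈ 0.330.
X–Z: 10/30 sites differ → p ≈ 0.333333, d = −0.75 ln(1 − 0.444444) = 0.440839 ≈ 0.441.
Y–Z: 10/30 sites differ → p ≈ 0.333333, d = −0.75 ln(1 − 0.444444) = 0.440839 ≈ 0.441.

d(X,Y) = 0.330, d(X,Z) = 0.441, d(Y,Z) = 0.441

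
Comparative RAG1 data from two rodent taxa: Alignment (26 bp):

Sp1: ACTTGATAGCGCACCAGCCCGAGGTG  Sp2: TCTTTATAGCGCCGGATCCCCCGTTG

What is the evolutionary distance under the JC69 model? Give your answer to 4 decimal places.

0.4643

The sequences differ at 9 of 26 sites (1, 5, 13, 14, 15, 17, 21, 22, 24), so p = 9/26 ≈ 0.346154.
d = −(3/4) ln(1 − 4p/3) = −0.75 ln(1 − 0.461539) = −0.75 ln(0.538461)
  = −0.75 × (-0.619040) = 0.464280 substitutions/site.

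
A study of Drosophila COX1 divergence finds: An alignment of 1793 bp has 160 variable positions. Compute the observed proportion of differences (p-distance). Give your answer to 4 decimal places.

0.0892

p = 160/1793 = 0.089235… ≈ 0.0892 (to 4 d.p.).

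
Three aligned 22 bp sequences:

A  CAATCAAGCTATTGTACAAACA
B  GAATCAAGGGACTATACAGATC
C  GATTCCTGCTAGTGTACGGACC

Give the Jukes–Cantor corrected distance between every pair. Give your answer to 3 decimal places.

A–B: 8/22 sites differ → p ≈ 0.363636, d = −0.75 ln(1 − 0.484848) = 0.497470 ≈ 0.497.
A–C: 8/22 sites differ → p ≈ 0.363636, d = −0.75 ln(1 − 0.484848) = 0.497470 ≈ 0.497.
B–C: 9/22 sites differ → p ≈ 0.409091, d = −0.75 ln(1 − 0.545455) = 0.591344 ≈ 0.591.

d(A,B) = 0.497, d(A,C) = 0.497, d(B,C) = 0.591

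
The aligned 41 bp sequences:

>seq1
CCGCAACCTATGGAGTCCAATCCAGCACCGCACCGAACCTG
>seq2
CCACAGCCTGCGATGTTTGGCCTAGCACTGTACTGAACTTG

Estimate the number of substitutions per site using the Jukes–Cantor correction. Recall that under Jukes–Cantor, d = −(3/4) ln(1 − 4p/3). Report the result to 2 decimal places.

The sequences differ at 16 of 41 sites, so p = 16/41 ≈ 0.390244.
d = −(3/4) ln(1 − 4p/3) = −0.75 ln(1 − 0.520325) = −0.75 ln(0.479675)
  = −0.75 × (-0.734646) = 0.550985 substitutions/site.

0.55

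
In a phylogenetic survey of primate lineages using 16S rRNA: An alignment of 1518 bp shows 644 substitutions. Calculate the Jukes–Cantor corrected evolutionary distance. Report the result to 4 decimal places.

p = 644/1518 ≈ 0.424242.
d = −(3/4) ln(1 − 4p/3) = −0.75 ln(1 − 0.565656) = −0.75 ln(0.434344)
  = −0.75 × (-0.833918) = 0.625439 substitutions/site.

0.6254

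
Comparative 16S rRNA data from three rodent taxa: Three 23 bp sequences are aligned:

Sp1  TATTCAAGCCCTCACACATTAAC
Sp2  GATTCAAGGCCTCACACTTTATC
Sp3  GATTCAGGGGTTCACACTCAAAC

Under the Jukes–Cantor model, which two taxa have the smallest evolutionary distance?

Sp1–Sp2: 4/23 differ, p = 0.174, d = 0.198.
Sp1–Sp3: 8/23 differ, p = 0.348, d = 0.467.
Sp2–Sp3: 6/23 differ, p = 0.261, d = 0.321.
The smallest distance is between Sp1 and Sp2.

Sp1 and Sp2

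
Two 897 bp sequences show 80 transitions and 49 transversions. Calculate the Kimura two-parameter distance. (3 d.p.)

0.162

P = 80/897 ≈ 0.089186 and Q = 49/897 ≈ 0.054627.
Under the Kimura two-parameter model, d = −½ ln(1 − 2P − Q) − ¼ ln(1 − 2Q).
1 − 2P − Q = 0.767001, giving −½ ln(0.767001) = 0.132634.
1 − 2Q = 0.890746, giving −¼ ln(0.890746) = 0.028924.
d = 0.132634 + 0.028924 = 0.161558.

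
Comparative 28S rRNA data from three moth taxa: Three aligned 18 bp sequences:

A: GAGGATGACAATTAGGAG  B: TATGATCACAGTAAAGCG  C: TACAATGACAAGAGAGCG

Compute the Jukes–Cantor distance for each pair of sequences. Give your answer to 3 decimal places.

A–B: 7/18 sites differ → p ≈ 0.388889, d = −0.75 ln(1 − 0.518519) = 0.548166 ≈ 0.548.
A–C: 8/18 sites differ → p ≈ 0.444444, d = −0.75 ln(1 − 0.592592) = 0.673455 ≈ 0.673.
B–C: 6/18 sites differ → p ≈ 0.333333, d = −0.75 ln(1 − 0.444444) = 0.440839 ≈ 0.441.

d(A,B) = 0.548, d(A,C) = 0.673, d(B,C) = 0.441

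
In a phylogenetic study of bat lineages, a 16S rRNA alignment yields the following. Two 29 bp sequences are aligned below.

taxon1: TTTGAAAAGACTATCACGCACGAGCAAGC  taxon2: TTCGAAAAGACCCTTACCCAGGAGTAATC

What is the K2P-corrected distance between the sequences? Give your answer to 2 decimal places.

Of 29 sites, 4 differences are transitions and 4 are transversions, so P = 4/29 ≈ 0.137931 and Q = 4/29 ≈ 0.137931.
Under the Kimura two-parameter model, d = −½ ln(1 − 2P − Q) − ¼ ln(1 − 2Q).
1 − 2P − Q = 0.586207, giving −½ ln(0.586207) = 0.267041.
1 − 2Q = 0.724138, giving −¼ ln(0.724138) = 0.080693.
d = 0.267041 + 0.080693 = 0.347734.

0.35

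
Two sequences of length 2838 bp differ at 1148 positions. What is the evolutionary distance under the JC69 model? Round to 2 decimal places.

p = 1148/2838 ≈ 0.40451.
d = −(3/4) ln(1 − 4p/3) = −0.75 ln(1 − 0.539347) = −0.75 ln(0.460653)
  = −0.75 × (-0.775110) = 0.581333 substitutions/site.

0.58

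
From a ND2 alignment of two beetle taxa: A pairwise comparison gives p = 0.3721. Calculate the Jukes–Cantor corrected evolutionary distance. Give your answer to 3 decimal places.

d = −(3/4) ln(1 − 4p/3) = −0.75 ln(1 − 0.496133) = −0.75 ln(0.503867)
  = −0.75 × (-0.685443) = 0.514082 substitutions/site.

0.514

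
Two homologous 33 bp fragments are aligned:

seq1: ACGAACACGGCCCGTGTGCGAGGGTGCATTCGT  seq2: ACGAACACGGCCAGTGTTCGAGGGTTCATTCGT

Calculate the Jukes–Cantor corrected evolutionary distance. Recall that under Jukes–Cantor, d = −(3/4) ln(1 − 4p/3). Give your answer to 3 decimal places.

The sequences differ at 3 of 33 sites (13, 18, 26), so p = 3/33 ≈ 0.090909.
d = −(3/4) ln(1 − 4p/3) = −0.75 ln(1 − 0.121212) = −0.75 ln(0.878788)
  = −0.75 × (-0.129212) = 0.096909 substitutions/site.

0.097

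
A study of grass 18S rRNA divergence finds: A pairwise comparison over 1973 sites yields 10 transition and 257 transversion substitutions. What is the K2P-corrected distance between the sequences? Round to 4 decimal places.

0.1511

P = 10/1973 ≈ 0.005068 and Q = 257/1973 ≈ 0.130258.
Under the Kimura two-parameter model, d = −½ ln(1 − 2P − Q) − ¼ ln(1 − 2Q).
1 − 2P − Q = 0.859606, giving −½ ln(0.859606) = 0.075641.
1 − 2Q = 0.739484, giving −¼ ln(0.739484) = 0.075451.
d = 0.075641 + 0.075451 = 0.151092.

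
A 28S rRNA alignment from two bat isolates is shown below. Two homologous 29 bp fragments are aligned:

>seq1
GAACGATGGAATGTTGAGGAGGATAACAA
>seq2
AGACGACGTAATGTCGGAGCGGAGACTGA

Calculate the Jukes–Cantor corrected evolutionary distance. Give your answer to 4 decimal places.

The sequences differ at 12 of 29 sites, so p = 12/29 ≈ 0.413793.
d = −(3/4) ln(1 − 4p/3) = −0.75 ln(1 − 0.551724) = −0.75 ln(0.448276)
  = −0.75 × (-0.802346) = 0.601760 substitutions/site.

0.6018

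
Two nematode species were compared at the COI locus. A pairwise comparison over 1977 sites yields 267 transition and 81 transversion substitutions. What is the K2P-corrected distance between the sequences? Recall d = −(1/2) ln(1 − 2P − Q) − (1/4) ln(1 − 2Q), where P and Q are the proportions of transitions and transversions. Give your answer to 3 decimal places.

0.208

P = 267/1977 ≈ 0.135053 and Q = 81/1977 ≈ 0.040971.
Under the Kimura two-parameter model, d = −½ ln(1 − 2P − Q) − ¼ ln(1 − 2Q).
1 − 2P − Q = 0.688923, giving −½ ln(0.688923) = 0.186313.
1 − 2Q = 0.918058, giving −¼ ln(0.918058) = 0.021374.
d = 0.186313 + 0.021374 = 0.207687.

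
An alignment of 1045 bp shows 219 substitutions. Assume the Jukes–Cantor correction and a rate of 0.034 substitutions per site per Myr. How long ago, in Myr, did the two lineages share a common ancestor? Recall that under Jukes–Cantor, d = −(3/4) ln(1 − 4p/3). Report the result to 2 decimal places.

3.61

p = 219/1045 ≈ 0.209569.
d = −(3/4) ln(1 − 4p/3) = −0.75 ln(1 − 0.279425) = −0.75 ln(0.720575)
  = −0.75 × (-0.327706) = 0.245780 substitutions/site.
Under a molecular clock d = 2μt, so t = d/(2μ) = 0.245780 / (2 × 0.034) = 3.61 Myr.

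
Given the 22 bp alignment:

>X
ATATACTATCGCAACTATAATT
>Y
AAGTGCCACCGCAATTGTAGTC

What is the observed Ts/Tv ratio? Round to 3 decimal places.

8.000

Transitions are A↔G and C↔T; transversions are all other mismatches.
Transitions: 8. Transversions: 1.
R = 8/1 = 8.000.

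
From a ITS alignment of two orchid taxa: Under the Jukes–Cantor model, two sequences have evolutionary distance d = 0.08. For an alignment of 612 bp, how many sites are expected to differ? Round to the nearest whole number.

Invert JC69: p = (3/4)(1 − e^(−4d/3)) = 0.75 × (1 − e^(-0.106667)) = 0.75 × (1 − 0.898825) = 0.075881.
Expected differing sites = pL ≈ 0.075881 × 612 = 46.439172 ≈ 46.

46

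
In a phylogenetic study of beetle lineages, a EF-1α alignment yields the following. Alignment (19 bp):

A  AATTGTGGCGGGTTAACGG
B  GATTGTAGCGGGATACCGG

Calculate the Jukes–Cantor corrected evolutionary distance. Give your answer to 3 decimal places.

0.247

The sequences differ at 4 of 19 sites (1, 7, 13, 16), so p = 4/19 ≈ 0.210526.
d = −(3/4) ln(1 − 4p/3) = −0.75 ln(1 − 0.280701) = −0.75 ln(0.719299)
  = −0.75 × (-0.329478) = 0.247109 substitutions/site.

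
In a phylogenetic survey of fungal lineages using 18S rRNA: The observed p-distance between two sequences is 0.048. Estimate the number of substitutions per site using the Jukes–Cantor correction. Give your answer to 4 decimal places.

0.0496

d = −(3/4) ln(1 − 4p/3) = −0.75 ln(1 − 0.064) = −0.75 ln(0.936)
  = −0.75 × (-0.066140) = 0.049605 substitutions/site.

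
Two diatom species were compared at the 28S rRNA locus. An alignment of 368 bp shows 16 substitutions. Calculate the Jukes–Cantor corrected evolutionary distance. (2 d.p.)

0.04

p = 16/368 ≈ 0.043478.
d = −(3/4) ln(1 − 4p/3) = −0.75 ln(1 − 0.057971) = −0.75 ln(0.942029)
  = −0.75 × (-0.059719) = 0.044789 substitutions/site.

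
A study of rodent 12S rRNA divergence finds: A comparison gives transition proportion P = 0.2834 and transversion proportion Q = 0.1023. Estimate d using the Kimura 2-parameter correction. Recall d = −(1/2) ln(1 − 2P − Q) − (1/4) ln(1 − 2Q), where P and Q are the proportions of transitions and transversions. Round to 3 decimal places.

0.610

Under the Kimura two-parameter model, d = −½ ln(1 − 2P − Q) − ¼ ln(1 − 2Q).
1 − 2P − Q = 0.3309, giving −½ ln(0.3309) = 0.552970.
1 − 2Q = 0.7954, giving −¼ ln(0.7954) = 0.057228.
d = 0.552970 + 0.057228 = 0.610198.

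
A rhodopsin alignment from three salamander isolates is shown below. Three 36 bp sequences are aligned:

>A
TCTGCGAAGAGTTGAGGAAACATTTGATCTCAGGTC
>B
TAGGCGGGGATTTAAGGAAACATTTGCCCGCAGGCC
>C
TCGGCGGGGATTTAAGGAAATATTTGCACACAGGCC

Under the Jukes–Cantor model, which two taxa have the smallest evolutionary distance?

B and C

A–B: 10/36 differ, p = 0.278, d = 0.347.
A–C: 10/36 differ, p = 0.278, d = 0.347.
B–C: 4/36 differ, p = 0.111, d = 0.120.
The smallest distance is between B and C.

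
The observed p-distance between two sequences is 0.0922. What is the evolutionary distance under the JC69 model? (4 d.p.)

0.0984

d = −(3/4) ln(1 − 4p/3) = −0.75 ln(1 − 0.122933) = −0.75 ln(0.877067)
  = −0.75 × (-0.131172) = 0.098379 substitutions/site.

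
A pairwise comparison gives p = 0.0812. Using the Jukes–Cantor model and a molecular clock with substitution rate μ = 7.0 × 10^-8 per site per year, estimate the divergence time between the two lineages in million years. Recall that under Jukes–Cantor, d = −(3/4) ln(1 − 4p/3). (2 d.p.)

0.61

d = −(3/4) ln(1 − 4p/3) = −0.75 ln(1 − 0.108267) = −0.75 ln(0.891733)
  = −0.75 × (-0.114589) = 0.085942 substitutions/site.
Under a molecular clock d = 2μt, so t = d/(2μ) = 0.085942 / (2 × 7.0 × 10^-8) = 0.61 million years.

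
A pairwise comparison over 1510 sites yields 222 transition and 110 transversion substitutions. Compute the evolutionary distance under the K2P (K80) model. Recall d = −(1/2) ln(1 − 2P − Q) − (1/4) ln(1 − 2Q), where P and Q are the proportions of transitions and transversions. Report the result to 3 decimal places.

0.268

P = 222/1510 ≈ 0.14702 and Q = 110/1510 ≈ 0.072848.
Under the Kimura two-parameter model, d = −½ ln(1 − 2P − Q) − ¼ ln(1 − 2Q).
1 − 2P − Q = 0.633112, giving −½ ln(0.633112) = 0.228554.
1 − 2Q = 0.854304, giving −¼ ln(0.854304) = 0.039367.
d = 0.228554 + 0.039367 = 0.267921.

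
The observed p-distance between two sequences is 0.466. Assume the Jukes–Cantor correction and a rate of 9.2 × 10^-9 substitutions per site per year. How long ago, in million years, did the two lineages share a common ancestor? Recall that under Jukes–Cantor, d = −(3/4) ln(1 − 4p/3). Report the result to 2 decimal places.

39.58

d = −(3/4) ln(1 − 4p/3) = −0.75 ln(1 − 0.621333) = −0.75 ln(0.378667)
  = −0.75 × (-0.971098) = 0.728324 substitutions/site.
Under a molecular clock d = 2μt, so t = d/(2μ) = 0.728324 / (2 × 9.2 × 10^-9) = 39.58 million years.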